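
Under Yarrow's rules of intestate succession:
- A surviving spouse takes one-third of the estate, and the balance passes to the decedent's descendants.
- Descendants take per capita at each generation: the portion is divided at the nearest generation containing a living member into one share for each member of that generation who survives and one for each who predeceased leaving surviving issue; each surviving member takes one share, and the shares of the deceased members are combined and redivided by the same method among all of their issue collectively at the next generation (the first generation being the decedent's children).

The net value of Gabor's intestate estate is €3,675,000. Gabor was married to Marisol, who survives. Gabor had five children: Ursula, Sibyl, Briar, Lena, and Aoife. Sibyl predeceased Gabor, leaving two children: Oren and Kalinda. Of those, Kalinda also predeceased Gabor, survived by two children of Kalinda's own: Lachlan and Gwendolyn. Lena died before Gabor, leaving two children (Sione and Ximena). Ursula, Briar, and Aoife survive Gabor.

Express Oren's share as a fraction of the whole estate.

Marisol takes one-third of €3,675,000 = €1,225,000. The remaining €2,450,000 passes to the descendants.
The descendants' portion (€2,450,000) is divided at the children's generation into 5 shares of €490,000. Ursula, Briar, and Aoife each take €490,000. The 2 shares of the deceased (Sibyl and Lena) are combined into a pool of €980,000.
That pool (€980,000) is divided at the grandchildren's generation into 4 shares of €245,000. Oren, Sione, and Ximena each take €245,000. The remaining share for the deceased Kalinda (€245,000) is carried to the next generation.
That pool (€245,000) is divided at the great-grandchildren's generation equally among Lachlan and Gwendolyn: €122,500 each.

Oren receives 1/15 of the estate.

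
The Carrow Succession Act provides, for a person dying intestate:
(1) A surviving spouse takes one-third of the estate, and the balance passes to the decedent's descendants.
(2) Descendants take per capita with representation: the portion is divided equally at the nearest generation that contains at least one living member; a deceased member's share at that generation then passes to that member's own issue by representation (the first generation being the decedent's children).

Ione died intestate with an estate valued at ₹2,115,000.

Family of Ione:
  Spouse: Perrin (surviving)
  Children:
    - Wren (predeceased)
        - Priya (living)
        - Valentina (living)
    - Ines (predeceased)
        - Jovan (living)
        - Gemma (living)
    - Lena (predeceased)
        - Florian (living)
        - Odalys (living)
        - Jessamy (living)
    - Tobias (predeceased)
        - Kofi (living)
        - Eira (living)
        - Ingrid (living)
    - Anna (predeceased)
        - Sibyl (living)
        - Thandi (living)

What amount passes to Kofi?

Kofi receives ₹117,500.

Perrin takes one-third of ₹2,115,000 = ₹705,000. The remaining ₹1,410,000 passes to the descendants.
No child survives, so the initial division is made at the grandchildren's generation.
The descendants' portion (₹1,410,000) is divided into 12 shares of ₹117,500: Priya, Valentina, Jovan, Gemma, Florian, Odalys, Jessamy, Kofi, Eira, Ingrid, Sibyl, and Thandi each take ₹117,500.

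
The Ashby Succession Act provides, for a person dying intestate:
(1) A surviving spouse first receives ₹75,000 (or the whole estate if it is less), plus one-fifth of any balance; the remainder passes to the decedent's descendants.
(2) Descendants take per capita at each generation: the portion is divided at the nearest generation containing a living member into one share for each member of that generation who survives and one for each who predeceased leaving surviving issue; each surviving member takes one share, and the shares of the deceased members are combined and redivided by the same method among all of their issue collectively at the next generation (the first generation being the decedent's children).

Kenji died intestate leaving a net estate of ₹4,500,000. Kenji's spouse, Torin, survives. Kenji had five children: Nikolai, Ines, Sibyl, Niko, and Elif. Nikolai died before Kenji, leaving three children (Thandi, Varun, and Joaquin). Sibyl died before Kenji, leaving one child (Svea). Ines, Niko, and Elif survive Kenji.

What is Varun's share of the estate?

Varun receives ₹354,000.

Torin first takes ₹75,000, leaving a balance of ₹4,425,000. Torin then takes one-fifth of the balance (₹885,000), for a total of ₹960,000. The remaining ₹3,540,000 passes to the descendants.
The descendants' portion (₹3,540,000) is divided at the children's generation into 5 shares of ₹708,000. Ines, Niko, and Elif each take ₹708,000. The 2 shares of the deceased (Nikolai and Sibyl) are combined into a pool of ₹1,416,000.
That pool (₹1,416,000) is divided at the grandchildren's generation equally among Thandi, Varun, Joaquin, and Svea: ₹354,000 each.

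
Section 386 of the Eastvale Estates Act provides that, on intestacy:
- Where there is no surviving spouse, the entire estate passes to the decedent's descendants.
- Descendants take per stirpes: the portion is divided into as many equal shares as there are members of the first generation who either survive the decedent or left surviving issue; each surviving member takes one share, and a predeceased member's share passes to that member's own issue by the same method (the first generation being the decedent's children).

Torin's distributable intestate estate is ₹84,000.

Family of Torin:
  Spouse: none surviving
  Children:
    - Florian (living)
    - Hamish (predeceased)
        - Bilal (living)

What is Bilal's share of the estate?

Bilal receives ₹42,000.

The entire ₹84,000 passes to the descendants.
That amount (₹84,000) is divided into 2 shares of ₹42,000: Florian takes ₹42,000; Hamish's ₹42,000 share passes to Hamish's issue.
Hamish's share (₹42,000) passes entirely to Bilal.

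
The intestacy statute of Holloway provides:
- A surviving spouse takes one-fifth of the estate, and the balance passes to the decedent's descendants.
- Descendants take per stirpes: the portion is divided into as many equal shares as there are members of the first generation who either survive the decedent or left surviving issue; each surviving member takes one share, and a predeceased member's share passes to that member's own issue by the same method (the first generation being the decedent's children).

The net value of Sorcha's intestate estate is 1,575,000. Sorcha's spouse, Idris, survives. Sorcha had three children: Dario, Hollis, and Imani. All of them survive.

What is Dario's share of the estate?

Idris takes one-fifth of 1,575,000 = 315,000. The remaining 1,260,000 passes to the descendants.
The descendants' portion (1,260,000) is divided into 3 shares of 420,000: Dario, Hollis, and Imani each take 420,000.

Dario receives 420,000.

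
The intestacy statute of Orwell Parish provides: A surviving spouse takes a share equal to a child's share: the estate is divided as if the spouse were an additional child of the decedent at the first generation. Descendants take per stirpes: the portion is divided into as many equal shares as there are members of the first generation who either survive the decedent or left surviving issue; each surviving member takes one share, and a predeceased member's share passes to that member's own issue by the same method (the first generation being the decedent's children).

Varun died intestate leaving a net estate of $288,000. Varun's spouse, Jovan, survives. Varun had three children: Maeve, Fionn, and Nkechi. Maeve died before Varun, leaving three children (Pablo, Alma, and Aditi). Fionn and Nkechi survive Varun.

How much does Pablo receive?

The spouse counts as an additional share at the children's level, so there are 4 primary shares of $72,000. Jovan takes one such share ($72,000).
The children's combined portion ($216,000) is divided into 3 shares of $72,000: Fionn and Nkechi each take $72,000; Maeve's $72,000 share passes to Maeve's issue.
Maeve's share ($72,000) is divided into 3 shares of $24,000: Pablo, Alma, and Aditi each take $24,000.

Pablo receives $24,000.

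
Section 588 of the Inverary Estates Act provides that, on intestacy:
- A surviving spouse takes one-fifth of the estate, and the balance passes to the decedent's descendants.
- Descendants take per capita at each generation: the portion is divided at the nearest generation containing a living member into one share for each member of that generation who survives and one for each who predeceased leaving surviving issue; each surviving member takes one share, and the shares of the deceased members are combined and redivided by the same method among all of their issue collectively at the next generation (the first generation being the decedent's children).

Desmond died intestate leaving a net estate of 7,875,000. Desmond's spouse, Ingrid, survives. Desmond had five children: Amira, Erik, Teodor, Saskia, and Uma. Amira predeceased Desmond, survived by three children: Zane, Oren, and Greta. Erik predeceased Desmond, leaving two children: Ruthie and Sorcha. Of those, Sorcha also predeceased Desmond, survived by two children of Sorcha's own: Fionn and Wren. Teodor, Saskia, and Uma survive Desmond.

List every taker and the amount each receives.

Ingrid: 1,575,000; Zane: 504,000; Oren: 504,000; Greta: 504,000; Ruthie: 504,000; Fionn: 252,000; Wren: 252,000; Teodor: 1,260,000; Saskia: 1,260,000; Uma: 1,260,000

Ingrid takes one-fifth of 7,875,000 = 1,575,000. The remaining 6,300,000 passes to the descendants.
The descendants' portion (6,300,000) is divided at the children's generation into 5 shares of 1,260,000. Teodor, Saskia, and Uma each take 1,260,000. The 2 shares of the deceased (Amira and Erik) are combined into a pool of 2,520,000.
That pool (2,520,000) is divided at the grandchildren's generation into 5 shares of 504,000. Zane, Oren, Greta, and Ruthie each take 504,000. The remaining share for the deceased Sorcha (504,000) is carried to the next generation.
That pool (504,000) is divided at the great-grandchildren's generation equally among Fionn and Wren: 252,000 each.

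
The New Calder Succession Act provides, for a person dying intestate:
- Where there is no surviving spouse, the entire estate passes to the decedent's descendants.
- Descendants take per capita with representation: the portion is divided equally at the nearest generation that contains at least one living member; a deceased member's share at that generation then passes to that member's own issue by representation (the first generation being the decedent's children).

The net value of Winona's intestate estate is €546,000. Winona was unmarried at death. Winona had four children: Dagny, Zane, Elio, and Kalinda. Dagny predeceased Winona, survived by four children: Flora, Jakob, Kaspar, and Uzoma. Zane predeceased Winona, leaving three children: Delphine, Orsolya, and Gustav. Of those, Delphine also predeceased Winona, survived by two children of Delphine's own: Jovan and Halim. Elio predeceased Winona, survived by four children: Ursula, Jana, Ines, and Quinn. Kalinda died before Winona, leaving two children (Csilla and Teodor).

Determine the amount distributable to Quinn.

Quinn receives €42,000.

The entire €546,000 passes to the descendants.
No child survives, so the initial division is made at the grandchildren's generation.
That amount (€546,000) is divided into 13 shares of €42,000: Flora, Jakob, Kaspar, Uzoma, Orsolya, Gustav, Ursula, Jana, Ines, Quinn, Csilla, and Teodor each take €42,000; Delphine's €42,000 share passes to Delphine's issue.
Delphine's share (€42,000) is divided into 2 shares of €21,000: Jovan and Halim each take €21,000.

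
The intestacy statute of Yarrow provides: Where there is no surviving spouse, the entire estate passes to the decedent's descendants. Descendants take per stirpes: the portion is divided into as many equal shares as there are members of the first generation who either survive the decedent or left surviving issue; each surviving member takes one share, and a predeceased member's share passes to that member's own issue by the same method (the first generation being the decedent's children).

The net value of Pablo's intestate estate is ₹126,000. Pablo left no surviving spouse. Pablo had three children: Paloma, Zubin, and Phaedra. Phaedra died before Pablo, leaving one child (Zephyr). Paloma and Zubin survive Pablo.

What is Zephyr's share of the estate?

Zephyr receives ₹42,000.

The entire ₹126,000 passes to the descendants.
That amount (₹126,000) is divided into 3 shares of ₹42,000: Paloma and Zubin each take ₹42,000; Phaedra's ₹42,000 share passes to Phaedra's issue.
Phaedra's share (₹42,000) passes entirely to Zephyr.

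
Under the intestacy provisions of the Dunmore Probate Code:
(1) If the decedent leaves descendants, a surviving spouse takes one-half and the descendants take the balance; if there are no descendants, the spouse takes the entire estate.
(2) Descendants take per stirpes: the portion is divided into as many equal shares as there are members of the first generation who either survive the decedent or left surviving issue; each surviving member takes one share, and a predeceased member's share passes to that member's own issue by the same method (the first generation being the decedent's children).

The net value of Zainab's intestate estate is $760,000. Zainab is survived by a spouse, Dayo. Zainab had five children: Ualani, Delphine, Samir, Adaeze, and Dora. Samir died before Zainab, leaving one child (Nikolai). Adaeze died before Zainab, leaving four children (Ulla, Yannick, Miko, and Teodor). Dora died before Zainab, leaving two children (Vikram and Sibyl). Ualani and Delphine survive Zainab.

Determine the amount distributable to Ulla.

Ulla receives $19,000.

Dayo takes one-half of $760,000 = $380,000. The remaining $380,000 passes to the descendants.
The descendants' portion ($380,000) is divided into 5 shares of $76,000: Ualani and Delphine each take $76,000; Samir's $76,000 share passes to Samir's issue; Adaeze's $76,000 share passes to Adaeze's issue; Dora's $76,000 share passes to Dora's issue.
Samir's share ($76,000) passes entirely to Nikolai.
Adaeze's share ($76,000) is divided into 4 shares of $19,000: Ulla, Yannick, Miko, and Teodor each take $19,000.
Dora's share ($76,000) is divided into 2 shares of $38,000: Vikram and Sibyl each take $38,000.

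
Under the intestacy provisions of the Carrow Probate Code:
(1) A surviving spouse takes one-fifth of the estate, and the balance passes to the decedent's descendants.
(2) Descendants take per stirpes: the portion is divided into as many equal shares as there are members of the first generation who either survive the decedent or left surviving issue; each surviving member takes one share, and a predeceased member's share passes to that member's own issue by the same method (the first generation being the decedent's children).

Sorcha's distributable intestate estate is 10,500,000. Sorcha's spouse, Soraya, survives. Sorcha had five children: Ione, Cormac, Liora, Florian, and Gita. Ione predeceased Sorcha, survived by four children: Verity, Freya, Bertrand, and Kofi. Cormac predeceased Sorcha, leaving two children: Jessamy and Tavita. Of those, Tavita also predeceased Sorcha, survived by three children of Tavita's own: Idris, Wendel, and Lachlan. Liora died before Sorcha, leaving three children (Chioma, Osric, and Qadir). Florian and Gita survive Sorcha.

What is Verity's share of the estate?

Verity receives 420,000.

Soraya takes one-fifth of 10,500,000 = 2,100,000. The remaining 8,400,000 passes to the descendants.
The descendants' portion (8,400,000) is divided into 5 shares of 1,680,000: Florian and Gita each take 1,680,000; Ione's 1,680,000 share passes to Ione's issue; Cormac's 1,680,000 share passes to Cormac's issue; Liora's 1,680,000 share passes to Liora's issue.
Ione's share (1,680,000) is divided into 4 shares of 420,000: Verity, Freya, Bertrand, and Kofi each take 420,000.
Cormac's share (1,680,000) is divided into 2 shares of 840,000: Jessamy takes 840,000; Tavita's 840,000 share passes to Tavita's issue.
Tavita's share (840,000) is divided into 3 shares of 280,000: Idris, Wendel, and Lachlan each take 280,000.
Liora's share (1,680,000) is divided into 3 shares of 560,000: Chioma, Osric, and Qadir each take 560,000.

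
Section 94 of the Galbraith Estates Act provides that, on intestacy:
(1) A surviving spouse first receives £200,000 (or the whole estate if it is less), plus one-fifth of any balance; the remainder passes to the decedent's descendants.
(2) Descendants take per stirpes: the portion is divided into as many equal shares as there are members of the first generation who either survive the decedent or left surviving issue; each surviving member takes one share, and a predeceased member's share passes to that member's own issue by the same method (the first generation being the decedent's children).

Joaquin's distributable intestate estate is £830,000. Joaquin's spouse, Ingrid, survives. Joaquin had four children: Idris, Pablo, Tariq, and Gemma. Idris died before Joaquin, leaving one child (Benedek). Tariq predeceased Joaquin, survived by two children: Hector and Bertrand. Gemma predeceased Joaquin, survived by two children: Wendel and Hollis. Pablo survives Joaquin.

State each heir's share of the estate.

Ingrid first takes £200,000, leaving a balance of £630,000. Ingrid then takes one-fifth of the balance (£126,000), for a total of £326,000. The remaining £504,000 passes to the descendants.
The descendants' portion (£504,000) is divided into 4 shares of £126,000: Pablo takes £126,000; Idris's £126,000 share passes to Idris's issue; Tariq's £126,000 share passes to Tariq's issue; Gemma's £126,000 share passes to Gemma's issue.
Idris's share (£126,000) passes entirely to Benedek.
Tariq's share (£126,000) is divided into 2 shares of £63,000: Hector and Bertrand each take £63,000.
Gemma's share (£126,000) is divided into 2 shares of £63,000: Wendel and Hollis each take £63,000.

Ingrid: £326,000; Benedek: £126,000; Pablo: £126,000; Hector: £63,000; Bertrand: £63,000; Wendel: £63,000; Hollis: £63,000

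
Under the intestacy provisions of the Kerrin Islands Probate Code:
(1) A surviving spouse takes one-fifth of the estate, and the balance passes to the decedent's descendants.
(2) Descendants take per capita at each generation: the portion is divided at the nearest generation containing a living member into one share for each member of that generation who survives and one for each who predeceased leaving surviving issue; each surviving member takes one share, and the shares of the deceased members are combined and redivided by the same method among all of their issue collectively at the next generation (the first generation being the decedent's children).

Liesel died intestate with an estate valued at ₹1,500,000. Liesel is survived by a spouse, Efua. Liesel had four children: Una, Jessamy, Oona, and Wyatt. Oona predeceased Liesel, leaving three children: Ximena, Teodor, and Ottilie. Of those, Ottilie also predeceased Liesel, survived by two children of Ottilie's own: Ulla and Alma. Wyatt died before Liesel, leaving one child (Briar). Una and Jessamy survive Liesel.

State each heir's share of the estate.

Efua: ₹300,000; Una: ₹300,000; Jessamy: ₹300,000; Ximena: ₹150,000; Teodor: ₹150,000; Ulla: ₹75,000; Alma: ₹75,000; Briar: ₹150,000

Efua takes one-fifth of ₹1,500,000 = ₹300,000. The remaining ₹1,200,000 passes to the descendants.
The descendants' portion (₹1,200,000) is divided at the children's generation into 4 shares of ₹300,000. Una and Jessamy each take ₹300,000. The 2 shares of the deceased (Oona and Wyatt) are combined into a pool of ₹600,000.
That pool (₹600,000) is divided at the grandchildren's generation into 4 shares of ₹150,000. Ximena, Teodor, and Briar each take ₹150,000. The remaining share for the deceased Ottilie (₹150,000) is carried to the next generation.
That pool (₹150,000) is divided at the great-grandchildren's generation equally among Ulla and Alma: ₹75,000 each.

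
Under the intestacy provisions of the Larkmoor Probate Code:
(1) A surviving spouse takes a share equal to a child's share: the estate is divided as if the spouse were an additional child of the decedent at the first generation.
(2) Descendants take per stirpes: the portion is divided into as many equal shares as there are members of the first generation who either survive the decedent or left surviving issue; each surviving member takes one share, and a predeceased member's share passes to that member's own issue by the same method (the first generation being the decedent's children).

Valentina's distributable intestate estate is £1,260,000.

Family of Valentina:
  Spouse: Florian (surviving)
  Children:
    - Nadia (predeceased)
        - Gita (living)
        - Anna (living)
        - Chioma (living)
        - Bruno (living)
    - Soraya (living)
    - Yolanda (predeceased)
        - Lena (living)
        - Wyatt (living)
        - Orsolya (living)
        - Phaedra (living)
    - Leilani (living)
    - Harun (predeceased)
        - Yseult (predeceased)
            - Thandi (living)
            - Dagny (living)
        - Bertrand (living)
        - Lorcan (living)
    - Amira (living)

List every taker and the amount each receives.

Florian: £180,000; Gita: £45,000; Anna: £45,000; Chioma: £45,000; Bruno: £45,000; Soraya: £180,000; Lena: £45,000; Wyatt: £45,000; Orsolya: £45,000; Phaedra: £45,000; Leilani: £180,000; Thandi: £30,000; Dagny: £30,000; Bertrand: £60,000; Lorcan: £60,000; Amira: £180,000

The spouse counts as an additional share at the children's level, so there are 7 primary shares of £180,000. Florian takes one such share (£180,000).
The children's combined portion (£1,080,000) is divided into 6 shares of £180,000: Soraya, Leilani, and Amira each take £180,000; Nadia's £180,000 share passes to Nadia's issue; Yolanda's £180,000 share passes to Yolanda's issue; Harun's £180,000 share passes to Harun's issue.
Nadia's share (£180,000) is divided into 4 shares of £45,000: Gita, Anna, Chioma, and Bruno each take £45,000.
Yolanda's share (£180,000) is divided into 4 shares of £45,000: Lena, Wyatt, Orsolya, and Phaedra each take £45,000.
Harun's share (£180,000) is divided into 3 shares of £60,000: Bertrand and Lorcan each take £60,000; Yseult's £60,000 share passes to Yseult's issue.
Yseult's share (£60,000) is divided into 2 shares of £30,000: Thandi and Dagny each take £30,000.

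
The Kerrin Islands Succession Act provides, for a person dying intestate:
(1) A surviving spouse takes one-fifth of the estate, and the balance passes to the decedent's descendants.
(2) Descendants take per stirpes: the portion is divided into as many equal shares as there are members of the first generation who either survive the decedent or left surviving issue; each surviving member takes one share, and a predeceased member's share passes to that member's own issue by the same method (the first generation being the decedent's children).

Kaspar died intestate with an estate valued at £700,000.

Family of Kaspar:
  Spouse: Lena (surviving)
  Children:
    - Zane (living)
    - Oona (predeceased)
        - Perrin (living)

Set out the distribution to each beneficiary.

Lena takes one-fifth of £700,000 = £140,000. The remaining £560,000 passes to the descendants.
The descendants' portion (£560,000) is divided into 2 shares of £280,000: Zane takes £280,000; Oona's £280,000 share passes to Oona's issue.
Oona's share (£280,000) passes entirely to Perrin.

Lena: £140,000; Zane: £280,000; Perrin: £280,000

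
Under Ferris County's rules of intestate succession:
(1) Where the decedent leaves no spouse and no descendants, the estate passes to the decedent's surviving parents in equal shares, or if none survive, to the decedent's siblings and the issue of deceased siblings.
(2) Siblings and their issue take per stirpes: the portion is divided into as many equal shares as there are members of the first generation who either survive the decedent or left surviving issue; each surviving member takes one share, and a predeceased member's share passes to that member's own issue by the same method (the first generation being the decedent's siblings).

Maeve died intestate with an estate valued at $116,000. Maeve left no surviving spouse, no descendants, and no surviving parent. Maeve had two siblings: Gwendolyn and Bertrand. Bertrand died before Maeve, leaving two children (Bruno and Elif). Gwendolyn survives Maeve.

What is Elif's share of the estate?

Elif receives $29,000.

The entire $116,000 passes to the siblings and their issue.
That amount ($116,000) is divided into 2 shares of $58,000: Gwendolyn takes $58,000; Bertrand's $58,000 share passes to Bertrand's issue.
Bertrand's share ($58,000) is divided into 2 shares of $29,000: Bruno and Elif each take $29,000.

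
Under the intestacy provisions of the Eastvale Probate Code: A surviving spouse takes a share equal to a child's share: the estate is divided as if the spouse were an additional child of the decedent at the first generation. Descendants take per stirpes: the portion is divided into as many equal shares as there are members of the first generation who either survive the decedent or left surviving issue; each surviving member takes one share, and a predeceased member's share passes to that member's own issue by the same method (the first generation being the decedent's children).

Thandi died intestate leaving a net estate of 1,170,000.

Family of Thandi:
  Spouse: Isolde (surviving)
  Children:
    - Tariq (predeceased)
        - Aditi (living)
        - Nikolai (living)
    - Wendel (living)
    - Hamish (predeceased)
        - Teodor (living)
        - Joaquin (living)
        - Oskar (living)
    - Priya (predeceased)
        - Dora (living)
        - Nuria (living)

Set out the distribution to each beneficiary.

Isolde: 234,000; Aditi: 117,000; Nikolai: 117,000; Wendel: 234,000; Teodor: 78,000; Joaquin: 78,000; Oskar: 78,000; Dora: 117,000; Nuria: 117,000

The spouse counts as an additional share at the children's level, so there are 5 primary shares of 234,000. Isolde takes one such share (234,000).
The children's combined portion (936,000) is divided into 4 shares of 234,000: Wendel takes 234,000; Tariq's 234,000 share passes to Tariq's issue; Hamish's 234,000 share passes to Hamish's issue; Priya's 234,000 share passes to Priya's issue.
Tariq's share (234,000) is divided into 2 shares of 117,000: Aditi and Nikolai each take 117,000.
Hamish's share (234,000) is divided into 3 shares of 78,000: Teodor, Joaquin, and Oskar each take 78,000.
Priya's share (234,000) is divided into 2 shares of 117,000: Dora and Nuria each take 117,000.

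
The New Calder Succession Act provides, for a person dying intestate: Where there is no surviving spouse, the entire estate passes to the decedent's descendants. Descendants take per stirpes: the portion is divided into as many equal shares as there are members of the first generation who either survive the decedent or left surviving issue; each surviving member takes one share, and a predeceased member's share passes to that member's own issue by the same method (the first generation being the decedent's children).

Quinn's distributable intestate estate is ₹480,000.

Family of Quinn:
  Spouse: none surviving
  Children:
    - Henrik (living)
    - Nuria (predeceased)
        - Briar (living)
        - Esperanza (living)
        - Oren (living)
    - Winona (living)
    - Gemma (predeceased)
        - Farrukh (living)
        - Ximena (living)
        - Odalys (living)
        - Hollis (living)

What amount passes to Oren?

Oren receives ₹40,000.

The entire ₹480,000 passes to the descendants.
That amount (₹480,000) is divided into 4 shares of ₹120,000: Henrik and Winona each take ₹120,000; Nuria's ₹120,000 share passes to Nuria's issue; Gemma's ₹120,000 share passes to Gemma's issue.
Nuria's share (₹120,000) is divided into 3 shares of ₹40,000: Briar, Esperanza, and Oren each take ₹40,000.
Gemma's share (₹120,000) is divided into 4 shares of ₹30,000: Farrukh, Ximena, Odalys, and Hollis each take ₹30,000.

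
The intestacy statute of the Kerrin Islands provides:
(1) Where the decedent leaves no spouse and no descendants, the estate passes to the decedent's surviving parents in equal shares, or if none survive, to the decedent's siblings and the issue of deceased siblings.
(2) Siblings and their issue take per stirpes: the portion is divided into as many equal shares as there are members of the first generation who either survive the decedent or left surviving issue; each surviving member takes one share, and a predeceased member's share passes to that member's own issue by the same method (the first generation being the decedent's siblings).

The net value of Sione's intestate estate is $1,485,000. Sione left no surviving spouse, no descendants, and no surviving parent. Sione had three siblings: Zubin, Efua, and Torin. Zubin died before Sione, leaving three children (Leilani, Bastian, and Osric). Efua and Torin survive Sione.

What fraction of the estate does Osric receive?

Osric receives 1/9 of the estate.

The entire $1,485,000 passes to the siblings and their issue.
That amount ($1,485,000) is divided into 3 shares of $495,000: Efua and Torin each take $495,000; Zubin's $495,000 share passes to Zubin's issue.
Zubin's share ($495,000) is divided into 3 shares of $165,000: Leilani, Bastian, and Osric each take $165,000.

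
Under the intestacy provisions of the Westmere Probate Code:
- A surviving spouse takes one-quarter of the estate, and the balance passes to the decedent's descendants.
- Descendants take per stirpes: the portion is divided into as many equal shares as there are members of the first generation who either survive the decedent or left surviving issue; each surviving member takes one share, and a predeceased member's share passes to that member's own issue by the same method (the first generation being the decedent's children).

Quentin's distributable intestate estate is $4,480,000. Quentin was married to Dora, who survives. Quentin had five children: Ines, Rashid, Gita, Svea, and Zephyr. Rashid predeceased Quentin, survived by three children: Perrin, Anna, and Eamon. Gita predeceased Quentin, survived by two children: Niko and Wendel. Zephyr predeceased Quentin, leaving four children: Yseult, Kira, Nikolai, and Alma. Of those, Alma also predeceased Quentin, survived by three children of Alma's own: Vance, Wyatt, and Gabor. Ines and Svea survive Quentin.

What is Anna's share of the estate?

Anna receives $224,000.

Dora takes one-quarter of $4,480,000 = $1,120,000. The remaining $3,360,000 passes to the descendants.
The descendants' portion ($3,360,000) is divided into 5 shares of $672,000: Ines and Svea each take $672,000; Rashid's $672,000 share passes to Rashid's issue; Gita's $672,000 share passes to Gita's issue; Zephyr's $672,000 share passes to Zephyr's issue.
Rashid's share ($672,000) is divided into 3 shares of $224,000: Perrin, Anna, and Eamon each take $224,000.
Gita's share ($672,000) is divided into 2 shares of $336,000: Niko and Wendel each take $336,000.
Zephyr's share ($672,000) is divided into 4 shares of $168,000: Yseult, Kira, and Nikolai each take $168,000; Alma's $168,000 share passes to Alma's issue.
Alma's share ($168,000) is divided into 3 shares of $56,000: Vance, Wyatt, and Gabor each take $56,000.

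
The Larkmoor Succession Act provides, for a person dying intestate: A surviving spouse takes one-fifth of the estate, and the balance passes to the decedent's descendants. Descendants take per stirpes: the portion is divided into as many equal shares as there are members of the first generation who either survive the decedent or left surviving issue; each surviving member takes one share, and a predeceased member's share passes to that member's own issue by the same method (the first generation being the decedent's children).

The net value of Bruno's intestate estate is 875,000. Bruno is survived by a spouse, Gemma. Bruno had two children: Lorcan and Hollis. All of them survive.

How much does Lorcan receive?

Lorcan receives 350,000.

Gemma takes one-fifth of 875,000 = 175,000. The remaining 700,000 passes to the descendants.
The descendants' portion (700,000) is divided into 2 shares of 350,000: Lorcan and Hollis each take 350,000.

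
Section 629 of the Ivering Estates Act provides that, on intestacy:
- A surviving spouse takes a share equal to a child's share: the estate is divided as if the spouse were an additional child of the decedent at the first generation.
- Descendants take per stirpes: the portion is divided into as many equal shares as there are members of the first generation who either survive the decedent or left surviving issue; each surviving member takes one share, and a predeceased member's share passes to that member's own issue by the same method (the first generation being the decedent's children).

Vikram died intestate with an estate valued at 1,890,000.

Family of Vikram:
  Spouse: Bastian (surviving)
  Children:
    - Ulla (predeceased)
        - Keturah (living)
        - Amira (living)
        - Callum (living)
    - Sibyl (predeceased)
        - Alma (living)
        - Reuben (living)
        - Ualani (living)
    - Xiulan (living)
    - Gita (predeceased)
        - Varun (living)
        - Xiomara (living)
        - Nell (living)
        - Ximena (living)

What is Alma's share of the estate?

Alma receives 126,000.

The spouse counts as an additional share at the children's level, so there are 5 primary shares of 378,000. Bastian takes one such share (378,000).
The children's combined portion (1,512,000) is divided into 4 shares of 378,000: Xiulan takes 378,000; Ulla's 378,000 share passes to Ulla's issue; Sibyl's 378,000 share passes to Sibyl's issue; Gita's 378,000 share passes to Gita's issue.
Ulla's share (378,000) is divided into 3 shares of 126,000: Keturah, Amira, and Callum each take 126,000.
Sibyl's share (378,000) is divided into 3 shares of 126,000: Alma, Reuben, and Ualani each take 126,000.
Gita's share (378,000) is divided into 4 shares of 94,500: Varun, Xiomara, Nell, and Ximena each take 94,500.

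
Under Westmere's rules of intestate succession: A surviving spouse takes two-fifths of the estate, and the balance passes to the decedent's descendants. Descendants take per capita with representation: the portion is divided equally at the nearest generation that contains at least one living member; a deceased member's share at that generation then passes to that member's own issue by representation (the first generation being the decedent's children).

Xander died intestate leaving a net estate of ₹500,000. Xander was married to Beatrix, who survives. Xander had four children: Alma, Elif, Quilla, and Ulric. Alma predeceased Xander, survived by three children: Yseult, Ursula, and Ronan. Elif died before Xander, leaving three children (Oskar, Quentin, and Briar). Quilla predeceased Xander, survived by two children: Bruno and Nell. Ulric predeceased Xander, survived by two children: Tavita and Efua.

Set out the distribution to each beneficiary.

Beatrix: ₹200,000; Yseult: ₹30,000; Ursula: ₹30,000; Ronan: ₹30,000; Oskar: ₹30,000; Quentin: ₹30,000; Briar: ₹30,000; Bruno: ₹30,000; Nell: ₹30,000; Tavita: ₹30,000; Efua: ₹30,000

Beatrix takes two-fifths of ₹500,000 = ₹200,000. The remaining ₹300,000 passes to the descendants.
No child survives, so the initial division is made at the grandchildren's generation.
The descendants' portion (₹300,000) is divided into 10 shares of ₹30,000: Yseult, Ursula, Ronan, Oskar, Quentin, Briar, Bruno, Nell, Tavita, and Efua each take ₹30,000.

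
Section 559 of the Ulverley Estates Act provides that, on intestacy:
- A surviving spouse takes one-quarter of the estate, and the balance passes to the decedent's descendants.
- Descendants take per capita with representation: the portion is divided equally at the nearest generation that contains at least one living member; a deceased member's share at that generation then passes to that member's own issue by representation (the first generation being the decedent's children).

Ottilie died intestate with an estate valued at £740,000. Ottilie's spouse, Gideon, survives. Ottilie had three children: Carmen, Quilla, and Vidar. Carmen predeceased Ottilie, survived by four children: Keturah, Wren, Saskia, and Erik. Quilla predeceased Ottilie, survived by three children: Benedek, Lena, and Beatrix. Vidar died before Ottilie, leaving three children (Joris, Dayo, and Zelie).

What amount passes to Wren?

Gideon takes one-quarter of £740,000 = £185,000. The remaining £555,000 passes to the descendants.
No child survives, so the initial division is made at the grandchildren's generation.
The descendants' portion (£555,000) is divided into 10 shares of £55,500: Keturah, Wren, Saskia, Erik, Benedek, Lena, Beatrix, Joris, Dayo, and Zelie each take £55,500.

Wren receives £55,500.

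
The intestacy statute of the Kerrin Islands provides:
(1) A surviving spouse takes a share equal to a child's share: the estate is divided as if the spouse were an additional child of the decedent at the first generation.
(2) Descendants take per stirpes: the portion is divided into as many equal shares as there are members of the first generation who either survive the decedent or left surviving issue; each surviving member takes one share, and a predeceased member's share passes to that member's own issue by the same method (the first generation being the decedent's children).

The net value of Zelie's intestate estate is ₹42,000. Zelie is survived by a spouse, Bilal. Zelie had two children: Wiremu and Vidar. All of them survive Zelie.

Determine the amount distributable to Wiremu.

The spouse counts as an additional share at the children's level, so there are 3 primary shares of ₹14,000. Bilal takes one such share (₹14,000).
The children's combined portion (₹28,000) is divided into 2 shares of ₹14,000: Wiremu and Vidar each take ₹14,000.

Wiremu receives ₹14,000.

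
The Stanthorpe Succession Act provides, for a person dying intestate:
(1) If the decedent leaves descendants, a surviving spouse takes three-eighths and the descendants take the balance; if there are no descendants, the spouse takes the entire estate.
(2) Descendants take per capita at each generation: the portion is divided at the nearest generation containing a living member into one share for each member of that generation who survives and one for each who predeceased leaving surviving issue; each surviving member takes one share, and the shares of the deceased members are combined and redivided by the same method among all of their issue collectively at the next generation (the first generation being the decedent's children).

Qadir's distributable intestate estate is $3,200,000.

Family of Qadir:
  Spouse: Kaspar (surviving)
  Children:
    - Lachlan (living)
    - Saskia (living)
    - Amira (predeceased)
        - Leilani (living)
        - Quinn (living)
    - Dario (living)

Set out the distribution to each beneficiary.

Kaspar: $1,200,000; Lachlan: $500,000; Saskia: $500,000; Leilani: $250,000; Quinn: $250,000; Dario: $500,000

Kaspar takes three-eighths of $3,200,000 = $1,200,000. The remaining $2,000,000 passes to the descendants.
The descendants' portion ($2,000,000) is divided at the children's generation into 4 shares of $500,000. Lachlan, Saskia, and Dario each take $500,000. The remaining share for the deceased Amira ($500,000) is carried to the next generation.
That pool ($500,000) is divided at the grandchildren's generation equally among Leilani and Quinn: $250,000 each.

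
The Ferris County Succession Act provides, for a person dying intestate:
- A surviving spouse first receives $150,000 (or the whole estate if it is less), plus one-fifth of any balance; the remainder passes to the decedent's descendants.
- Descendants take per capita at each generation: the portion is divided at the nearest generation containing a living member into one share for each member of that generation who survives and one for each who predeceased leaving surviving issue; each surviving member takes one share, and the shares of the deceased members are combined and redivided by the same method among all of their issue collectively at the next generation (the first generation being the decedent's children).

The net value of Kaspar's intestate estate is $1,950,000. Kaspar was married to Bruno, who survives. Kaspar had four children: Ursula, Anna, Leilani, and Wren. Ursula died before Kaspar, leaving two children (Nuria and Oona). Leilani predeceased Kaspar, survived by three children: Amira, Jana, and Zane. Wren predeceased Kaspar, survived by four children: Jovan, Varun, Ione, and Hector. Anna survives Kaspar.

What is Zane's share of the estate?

Zane receives $120,000.

Bruno first takes $150,000, leaving a balance of $1,800,000. Bruno then takes one-fifth of the balance ($360,000), for a total of $510,000. The remaining $1,440,000 passes to the descendants.
The descendants' portion ($1,440,000) is divided at the children's generation into 4 shares of $360,000. Anna takes $360,000. The 3 shares of the deceased (Ursula, Leilani, and Wren) are combined into a pool of $1,080,000.
That pool ($1,080,000) is divided at the grandchildren's generation equally among Nuria, Oona, Amira, Jana, Zane, Jovan, Varun, Ione, and Hector: $120,000 each.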